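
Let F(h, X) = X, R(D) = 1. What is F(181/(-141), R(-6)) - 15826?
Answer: -15825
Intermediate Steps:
F(181/(-141), R(-6)) - 15826 = 1 - 15826 = -15825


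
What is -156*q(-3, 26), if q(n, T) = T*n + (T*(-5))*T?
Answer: 539448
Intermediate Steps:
q(n, T) = -5*T² + T*n (q(n, T) = T*n + (-5*T)*T = T*n - 5*T² = -5*T² + T*n)
-156*q(-3, 26) = -4056*(-3 - 5*26) = -4056*(-3 - 130) = -4056*(-133) = -156*(-3458) = 539448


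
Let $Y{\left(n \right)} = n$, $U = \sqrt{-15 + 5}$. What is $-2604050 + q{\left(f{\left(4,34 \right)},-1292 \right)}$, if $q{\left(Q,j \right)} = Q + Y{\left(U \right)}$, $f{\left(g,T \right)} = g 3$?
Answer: $-2604038 + i \sqrt{10} \approx -2.604 \cdot 10^{6} + 3.1623 i$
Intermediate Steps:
$f{\left(g,T \right)} = 3 g$
$U = i \sqrt{10}$ ($U = \sqrt{-10} = i \sqrt{10} \approx 3.1623 i$)
$q{\left(Q,j \right)} = Q + i \sqrt{10}$
$-2604050 + q{\left(f{\left(4,34 \right)},-1292 \right)} = -2604050 + \left(3 \cdot 4 + i \sqrt{10}\right) = -2604050 + \left(12 + i \sqrt{10}\right) = -2604038 + i \sqrt{10}$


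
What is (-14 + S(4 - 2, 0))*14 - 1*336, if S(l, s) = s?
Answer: -532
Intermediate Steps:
(-14 + S(4 - 2, 0))*14 - 1*336 = (-14 + 0)*14 - 1*336 = -14*14 - 336 = -196 - 336 = -532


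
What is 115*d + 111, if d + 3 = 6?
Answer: 456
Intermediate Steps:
d = 3 (d = -3 + 6 = 3)
115*d + 111 = 115*3 + 111 = 345 + 111 = 456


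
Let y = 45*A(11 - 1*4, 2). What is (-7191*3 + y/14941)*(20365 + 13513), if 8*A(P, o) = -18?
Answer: -21839269369203/29882 ≈ -7.3085e+8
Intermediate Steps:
A(P, o) = -9/4 (A(P, o) = (1/8)*(-18) = -9/4)
y = -405/4 (y = 45*(-9/4) = -405/4 ≈ -101.25)
(-7191*3 + y/14941)*(20365 + 13513) = (-7191*3 - 405/4/14941)*(20365 + 13513) = (-21573 - 405/4*1/14941)*33878 = (-21573 - 405/59764)*33878 = -1289289177/59764*33878 = -21839269369203/29882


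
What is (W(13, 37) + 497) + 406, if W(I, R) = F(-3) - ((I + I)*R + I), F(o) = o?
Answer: -75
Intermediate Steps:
W(I, R) = -3 - I - 2*I*R (W(I, R) = -3 - ((I + I)*R + I) = -3 - ((2*I)*R + I) = -3 - (2*I*R + I) = -3 - (I + 2*I*R) = -3 + (-I - 2*I*R) = -3 - I - 2*I*R)
(W(13, 37) + 497) + 406 = ((-3 - 1*13 - 2*13*37) + 497) + 406 = ((-3 - 13 - 962) + 497) + 406 = (-978 + 497) + 406 = -481 + 406 = -75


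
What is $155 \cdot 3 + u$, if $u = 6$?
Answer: $471$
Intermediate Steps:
$155 \cdot 3 + u = 155 \cdot 3 + 6 = 465 + 6 = 471$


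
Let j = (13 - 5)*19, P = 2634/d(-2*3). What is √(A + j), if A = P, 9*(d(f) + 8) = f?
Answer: 5*I*√1027/13 ≈ 12.326*I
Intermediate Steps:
d(f) = -8 + f/9
P = -3951/13 (P = 2634/(-8 + (-2*3)/9) = 2634/(-8 + (⅑)*(-6)) = 2634/(-8 - ⅔) = 2634/(-26/3) = 2634*(-3/26) = -3951/13 ≈ -303.92)
A = -3951/13 ≈ -303.92
j = 152 (j = 8*19 = 152)
√(A + j) = √(-3951/13 + 152) = √(-1975/13) = 5*I*√1027/13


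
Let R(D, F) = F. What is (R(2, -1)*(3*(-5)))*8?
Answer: 120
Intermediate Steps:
(R(2, -1)*(3*(-5)))*8 = -3*(-5)*8 = -1*(-15)*8 = 15*8 = 120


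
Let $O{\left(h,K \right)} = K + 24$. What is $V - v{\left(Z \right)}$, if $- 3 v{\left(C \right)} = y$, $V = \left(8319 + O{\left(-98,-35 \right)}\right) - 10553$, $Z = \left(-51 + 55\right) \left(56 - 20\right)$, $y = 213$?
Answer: $-2174$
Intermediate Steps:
$O{\left(h,K \right)} = 24 + K$
$Z = 144$ ($Z = 4 \cdot 36 = 144$)
$V = -2245$ ($V = \left(8319 + \left(24 - 35\right)\right) - 10553 = \left(8319 - 11\right) - 10553 = 8308 - 10553 = -2245$)
$v{\left(C \right)} = -71$ ($v{\left(C \right)} = \left(- \frac{1}{3}\right) 213 = -71$)
$V - v{\left(Z \right)} = -2245 - -71 = -2245 + 71 = -2174$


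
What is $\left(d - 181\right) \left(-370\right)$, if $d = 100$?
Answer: $29970$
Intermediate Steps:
$\left(d - 181\right) \left(-370\right) = \left(100 - 181\right) \left(-370\right) = \left(-81\right) \left(-370\right) = 29970$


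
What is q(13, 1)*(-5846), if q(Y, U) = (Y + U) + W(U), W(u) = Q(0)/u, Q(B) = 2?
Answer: -93536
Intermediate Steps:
W(u) = 2/u
q(Y, U) = U + Y + 2/U (q(Y, U) = (Y + U) + 2/U = (U + Y) + 2/U = U + Y + 2/U)
q(13, 1)*(-5846) = (1 + 13 + 2/1)*(-5846) = (1 + 13 + 2*1)*(-5846) = (1 + 13 + 2)*(-5846) = 16*(-5846) = -93536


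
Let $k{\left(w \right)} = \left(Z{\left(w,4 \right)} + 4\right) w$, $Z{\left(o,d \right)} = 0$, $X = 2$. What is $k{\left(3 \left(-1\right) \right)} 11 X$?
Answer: $-264$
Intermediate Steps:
$k{\left(w \right)} = 4 w$ ($k{\left(w \right)} = \left(0 + 4\right) w = 4 w$)
$k{\left(3 \left(-1\right) \right)} 11 X = 4 \cdot 3 \left(-1\right) 11 \cdot 2 = 4 \left(-3\right) 11 \cdot 2 = \left(-12\right) 11 \cdot 2 = \left(-132\right) 2 = -264$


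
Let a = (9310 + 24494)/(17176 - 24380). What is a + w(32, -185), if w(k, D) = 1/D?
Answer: -1565236/333185 ≈ -4.6978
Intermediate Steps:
a = -8451/1801 (a = 33804/(-7204) = 33804*(-1/7204) = -8451/1801 ≈ -4.6924)
a + w(32, -185) = -8451/1801 + 1/(-185) = -8451/1801 - 1/185 = -1565236/333185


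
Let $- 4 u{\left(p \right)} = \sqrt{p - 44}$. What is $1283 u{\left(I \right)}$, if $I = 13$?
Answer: $- \frac{1283 i \sqrt{31}}{4} \approx - 1785.9 i$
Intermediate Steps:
$u{\left(p \right)} = - \frac{\sqrt{-44 + p}}{4}$ ($u{\left(p \right)} = - \frac{\sqrt{p - 44}}{4} = - \frac{\sqrt{-44 + p}}{4}$)
$1283 u{\left(I \right)} = 1283 \left(- \frac{\sqrt{-44 + 13}}{4}\right) = 1283 \left(- \frac{\sqrt{-31}}{4}\right) = 1283 \left(- \frac{i \sqrt{31}}{4}\right) = - \frac{1283 i \sqrt{31}}{4}$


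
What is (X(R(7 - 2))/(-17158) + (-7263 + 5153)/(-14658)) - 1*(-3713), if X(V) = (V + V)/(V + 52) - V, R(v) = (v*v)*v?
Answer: 9183003938043/2473102646 ≈ 3713.2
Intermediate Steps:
R(v) = v**3 (R(v) = v**2*v = v**3)
X(V) = -V + 2*V/(52 + V) (X(V) = (2*V)/(52 + V) - V = 2*V/(52 + V) - V = -V + 2*V/(52 + V))
(X(R(7 - 2))/(-17158) + (-7263 + 5153)/(-14658)) - 1*(-3713) = (-(7 - 2)**3*(50 + (7 - 2)**3)/(52 + (7 - 2)**3)/(-17158) + (-7263 + 5153)/(-14658)) - 1*(-3713) = (-1*5**3*(50 + 5**3)/(52 + 5**3)*(-1/17158) - 2110*(-1/14658)) + 3713 = (-1*125*(50 + 125)/(52 + 125)*(-1/17158) + 1055/7329) + 3713 = (-1*125*175/177*(-1/17158) + 1055/7329) + 3713 = (-1*125*1/177*175*(-1/17158) + 1055/7329) + 3713 = (-21875/177*(-1/17158) + 1055/7329) + 3713 = (21875/3036966 + 1055/7329) + 3713 = 373813445/2473102646 + 3713 = 9183003938043/2473102646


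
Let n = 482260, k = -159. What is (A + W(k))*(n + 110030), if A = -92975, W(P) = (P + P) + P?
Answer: -55350685080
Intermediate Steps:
W(P) = 3*P (W(P) = 2*P + P = 3*P)
(A + W(k))*(n + 110030) = (-92975 + 3*(-159))*(482260 + 110030) = (-92975 - 477)*592290 = -93452*592290 = -55350685080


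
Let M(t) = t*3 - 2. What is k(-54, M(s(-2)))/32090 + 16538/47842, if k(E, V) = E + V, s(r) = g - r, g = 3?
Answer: 264371449/767624890 ≈ 0.34440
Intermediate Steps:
s(r) = 3 - r
M(t) = -2 + 3*t (M(t) = 3*t - 2 = -2 + 3*t)
k(-54, M(s(-2)))/32090 + 16538/47842 = (-54 + (-2 + 3*(3 - 1*(-2))))/32090 + 16538/47842 = (-54 + (-2 + 3*(3 + 2)))*(1/32090) + 16538*(1/47842) = (-54 + (-2 + 3*5))*(1/32090) + 8269/23921 = (-54 + (-2 + 15))*(1/32090) + 8269/23921 = (-54 + 13)*(1/32090) + 8269/23921 = -41*1/32090 + 8269/23921 = -41/32090 + 8269/23921 = 264371449/767624890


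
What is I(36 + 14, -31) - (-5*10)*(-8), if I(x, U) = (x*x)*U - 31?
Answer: -77931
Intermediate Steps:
I(x, U) = -31 + U*x**2 (I(x, U) = x**2*U - 31 = U*x**2 - 31 = -31 + U*x**2)
I(36 + 14, -31) - (-5*10)*(-8) = (-31 - 31*(36 + 14)**2) - (-5*10)*(-8) = (-31 - 31*50**2) - (-50)*(-8) = (-31 - 31*2500) - 1*400 = (-31 - 77500) - 400 = -77531 - 400 = -77931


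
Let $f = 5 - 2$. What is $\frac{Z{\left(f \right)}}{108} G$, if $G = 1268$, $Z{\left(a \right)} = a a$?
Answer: $\frac{317}{3} \approx 105.67$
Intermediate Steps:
$f = 3$ ($f = 5 - 2 = 3$)
$Z{\left(a \right)} = a^{2}$
$\frac{Z{\left(f \right)}}{108} G = \frac{3^{2}}{108} \cdot 1268 = 9 \cdot \frac{1}{108} \cdot 1268 = \frac{1}{12} \cdot 1268 = \frac{317}{3}$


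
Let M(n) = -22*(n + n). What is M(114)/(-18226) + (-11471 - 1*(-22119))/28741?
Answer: 241252/373633 ≈ 0.64569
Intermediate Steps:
M(n) = -44*n
M(114)/(-18226) + (-11471 - 1*(-22119))/28741 = -44*114/(-18226) + (-11471 - 1*(-22119))/28741 = -5016*(-1/18226) + (-11471 + 22119)*(1/28741) = 2508/9113 + 10648*(1/28741) = 2508/9113 + 10648/28741 = 241252/373633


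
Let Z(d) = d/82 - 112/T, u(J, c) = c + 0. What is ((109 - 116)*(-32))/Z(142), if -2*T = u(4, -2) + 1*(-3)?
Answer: -45920/8829 ≈ -5.2010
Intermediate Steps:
u(J, c) = c
T = 5/2 (T = -(-2 + 1*(-3))/2 = -(-2 - 3)/2 = -1/2*(-5) = 5/2 ≈ 2.5000)
Z(d) = -224/5 + d/82 (Z(d) = d/82 - 112/5/2 = d*(1/82) - 112*2/5 = d/82 - 224/5 = -224/5 + d/82)
((109 - 116)*(-32))/Z(142) = ((109 - 116)*(-32))/(-224/5 + (1/82)*142) = (-7*(-32))/(-224/5 + 71/41) = 224/(-8829/205) = 224*(-205/8829) = -45920/8829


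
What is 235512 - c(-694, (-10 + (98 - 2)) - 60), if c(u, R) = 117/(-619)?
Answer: 145782045/619 ≈ 2.3551e+5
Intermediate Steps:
c(u, R) = -117/619 (c(u, R) = 117*(-1/619) = -117/619)
235512 - c(-694, (-10 + (98 - 2)) - 60) = 235512 - 1*(-117/619) = 235512 + 117/619 = 145782045/619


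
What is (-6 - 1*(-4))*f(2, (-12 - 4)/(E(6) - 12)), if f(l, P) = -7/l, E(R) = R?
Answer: 7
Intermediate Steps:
(-6 - 1*(-4))*f(2, (-12 - 4)/(E(6) - 12)) = (-6 - 1*(-4))*(-7/2) = (-6 + 4)*(-7*1/2) = -2*(-7/2) = 7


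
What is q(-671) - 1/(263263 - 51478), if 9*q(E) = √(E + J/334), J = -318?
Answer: -1/211785 + 26*I*√27722/1503 ≈ -4.7218e-6 + 2.8802*I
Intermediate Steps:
q(E) = √(-159/167 + E)/9 (q(E) = √(E - 318/334)/9 = √(E - 318*1/334)/9 = √(E - 159/167)/9 = √(-159/167 + E)/9)
q(-671) - 1/(263263 - 51478) = √(-26553 + 27889*(-671))/1503 - 1/(263263 - 51478) = √(-26553 - 18713519)/1503 - 1/211785 = √(-18740072)/1503 - 1*1/211785 = (26*I*√27722)/1503 - 1/211785 = 26*I*√27722/1503 - 1/211785 = -1/211785 + 26*I*√27722/1503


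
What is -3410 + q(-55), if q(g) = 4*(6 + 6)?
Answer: -3362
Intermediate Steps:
q(g) = 48 (q(g) = 4*12 = 48)
-3410 + q(-55) = -3410 + 48 = -3362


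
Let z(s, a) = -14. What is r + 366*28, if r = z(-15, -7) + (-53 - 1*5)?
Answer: 10176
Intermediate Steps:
r = -72 (r = -14 + (-53 - 1*5) = -14 + (-53 - 5) = -14 - 58 = -72)
r + 366*28 = -72 + 366*28 = -72 + 10248 = 10176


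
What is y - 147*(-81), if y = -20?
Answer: 11887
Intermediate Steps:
y - 147*(-81) = -20 - 147*(-81) = -20 + 11907 = 11887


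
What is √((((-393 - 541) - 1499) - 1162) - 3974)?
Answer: 87*I ≈ 87.0*I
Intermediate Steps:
√((((-393 - 541) - 1499) - 1162) - 3974) = √(((-934 - 1499) - 1162) - 3974) = √((-2433 - 1162) - 3974) = √(-3595 - 3974) = √(-7569) = 87*I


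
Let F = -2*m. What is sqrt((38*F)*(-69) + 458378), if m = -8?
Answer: sqrt(416426) ≈ 645.31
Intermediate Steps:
F = 16 (F = -2*(-8) = 16)
sqrt((38*F)*(-69) + 458378) = sqrt((38*16)*(-69) + 458378) = sqrt(608*(-69) + 458378) = sqrt(-41952 + 458378) = sqrt(416426)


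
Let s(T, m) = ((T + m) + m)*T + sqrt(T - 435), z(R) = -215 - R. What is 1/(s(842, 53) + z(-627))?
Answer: 798628/637806681977 - sqrt(407)/637806681977 ≈ 1.2521e-6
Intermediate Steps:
s(T, m) = sqrt(-435 + T) + T*(T + 2*m) (s(T, m) = (T + 2*m)*T + sqrt(-435 + T) = T*(T + 2*m) + sqrt(-435 + T) = sqrt(-435 + T) + T*(T + 2*m))
1/(s(842, 53) + z(-627)) = 1/((842**2 + sqrt(-435 + 842) + 2*842*53) + (-215 - 1*(-627))) = 1/((708964 + sqrt(407) + 89252) + (-215 + 627)) = 1/((798216 + sqrt(407)) + 412) = 1/(798628 + sqrt(407))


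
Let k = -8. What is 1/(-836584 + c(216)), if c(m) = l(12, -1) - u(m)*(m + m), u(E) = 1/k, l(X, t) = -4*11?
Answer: -1/836574 ≈ -1.1954e-6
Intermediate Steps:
l(X, t) = -44
u(E) = -⅛ (u(E) = 1/(-8) = -⅛)
c(m) = -44 + m/4 (c(m) = -44 - (-1)*(m + m)/8 = -44 - (-1)*2*m/8 = -44 - (-1)*m/4 = -44 + m/4)
1/(-836584 + c(216)) = 1/(-836584 + (-44 + (¼)*216)) = 1/(-836584 + (-44 + 54)) = 1/(-836584 + 10) = 1/(-836574) = -1/836574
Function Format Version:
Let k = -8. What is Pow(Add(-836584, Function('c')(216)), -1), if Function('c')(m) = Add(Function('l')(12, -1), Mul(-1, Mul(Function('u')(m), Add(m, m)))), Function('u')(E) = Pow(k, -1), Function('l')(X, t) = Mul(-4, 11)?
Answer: Rational(-1, 836574) ≈ -1.1954e-6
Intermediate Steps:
Function('l')(X, t) = -44
Function('u')(E) = Rational(-1, 8) (Function('u')(E) = Pow(-8, -1) = Rational(-1, 8))
Function('c')(m) = Add(-44, Mul(Rational(1, 4), m)) (Function('c')(m) = Add(-44, Mul(-1, Mul(Rational(-1, 8), Add(m, m)))) = Add(-44, Mul(-1, Mul(Rational(-1, 8), Mul(2, m)))) = Add(-44, Mul(-1, Mul(Rational(-1, 4), m))) = Add(-44, Mul(Rational(1, 4), m)))
Pow(Add(-836584, Function('c')(216)), -1) = Pow(Add(-836584, Add(-44, Mul(Rational(1, 4), 216))), -1) = Pow(Add(-836584, Add(-44, 54)), -1) = Pow(Add(-836584, 10), -1) = Pow(-836574, -1) = Rational(-1, 836574)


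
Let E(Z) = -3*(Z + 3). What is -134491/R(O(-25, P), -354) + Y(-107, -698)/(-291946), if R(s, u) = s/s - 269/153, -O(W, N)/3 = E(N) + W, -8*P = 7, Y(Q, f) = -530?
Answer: 3003704406419/16932868 ≈ 1.7739e+5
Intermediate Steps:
E(Z) = -9 - 3*Z (E(Z) = -3*(3 + Z) = -9 - 3*Z)
P = -7/8 (P = -⅛*7 = -7/8 ≈ -0.87500)
O(W, N) = 27 - 3*W + 9*N (O(W, N) = -3*((-9 - 3*N) + W) = -3*(-9 + W - 3*N) = 27 - 3*W + 9*N)
R(s, u) = -116/153 (R(s, u) = 1 - 269*1/153 = 1 - 269/153 = -116/153)
-134491/R(O(-25, P), -354) + Y(-107, -698)/(-291946) = -134491/(-116/153) - 530/(-291946) = -134491*(-153/116) - 530*(-1/291946) = 20577123/116 + 265/145973 = 3003704406419/16932868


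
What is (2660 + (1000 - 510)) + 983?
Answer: 4133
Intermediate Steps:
(2660 + (1000 - 510)) + 983 = (2660 + 490) + 983 = 3150 + 983 = 4133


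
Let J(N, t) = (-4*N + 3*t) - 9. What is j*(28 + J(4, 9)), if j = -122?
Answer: -3660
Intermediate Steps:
J(N, t) = -9 - 4*N + 3*t
j*(28 + J(4, 9)) = -122*(28 + (-9 - 4*4 + 3*9)) = -122*(28 + (-9 - 16 + 27)) = -122*(28 + 2) = -122*30 = -3660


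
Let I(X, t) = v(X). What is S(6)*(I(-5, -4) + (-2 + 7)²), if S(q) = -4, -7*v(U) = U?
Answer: -720/7 ≈ -102.86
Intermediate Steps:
v(U) = -U/7
I(X, t) = -X/7
S(6)*(I(-5, -4) + (-2 + 7)²) = -4*(-⅐*(-5) + (-2 + 7)²) = -4*(5/7 + 5²) = -4*(5/7 + 25) = -4*180/7 = -720/7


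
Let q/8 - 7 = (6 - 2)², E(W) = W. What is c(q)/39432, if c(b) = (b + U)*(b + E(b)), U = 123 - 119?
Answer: 8648/4929 ≈ 1.7545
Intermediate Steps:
U = 4
q = 184 (q = 56 + 8*(6 - 2)² = 56 + 8*4² = 56 + 8*16 = 56 + 128 = 184)
c(b) = 2*b*(4 + b) (c(b) = (b + 4)*(b + b) = (4 + b)*(2*b) = 2*b*(4 + b))
c(q)/39432 = (2*184*(4 + 184))/39432 = (2*184*188)*(1/39432) = 69184*(1/39432) = 8648/4929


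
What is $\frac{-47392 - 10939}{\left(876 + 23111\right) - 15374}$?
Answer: $- \frac{58331}{8613} \approx -6.7724$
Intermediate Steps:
$\frac{-47392 - 10939}{\left(876 + 23111\right) - 15374} = - \frac{58331}{23987 - 15374} = - \frac{58331}{8613}$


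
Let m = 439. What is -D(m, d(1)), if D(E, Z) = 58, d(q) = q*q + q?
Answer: -58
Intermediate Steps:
d(q) = q + q² (d(q) = q² + q = q + q²)
-D(m, d(1)) = -1*58 = -58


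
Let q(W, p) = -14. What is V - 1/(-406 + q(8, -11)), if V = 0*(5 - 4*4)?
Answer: 1/420 ≈ 0.0023810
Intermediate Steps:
V = 0 (V = 0*(5 - 16) = 0*(-11) = 0)
V - 1/(-406 + q(8, -11)) = 0 - 1/(-406 - 14) = 0 - 1/(-420) = 0 - 1*(-1/420) = 0 + 1/420 = 1/420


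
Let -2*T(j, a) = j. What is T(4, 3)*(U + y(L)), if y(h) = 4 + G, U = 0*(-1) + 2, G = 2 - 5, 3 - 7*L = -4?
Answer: -6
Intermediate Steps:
T(j, a) = -j/2
L = 1 (L = 3/7 - 1/7*(-4) = 3/7 + 4/7 = 1)
G = -3
U = 2 (U = 0 + 2 = 2)
y(h) = 1 (y(h) = 4 - 3 = 1)
T(4, 3)*(U + y(L)) = (-1/2*4)*(2 + 1) = -2*3 = -6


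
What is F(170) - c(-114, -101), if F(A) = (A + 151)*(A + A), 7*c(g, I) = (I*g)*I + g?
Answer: 1927008/7 ≈ 2.7529e+5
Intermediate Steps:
c(g, I) = g/7 + g*I**2/7 (c(g, I) = ((I*g)*I + g)/7 = (g*I**2 + g)/7 = (g + g*I**2)/7 = g/7 + g*I**2/7)
F(A) = 2*A*(151 + A) (F(A) = (151 + A)*(2*A) = 2*A*(151 + A))
F(170) - c(-114, -101) = 2*170*(151 + 170) - (-114)*(1 + (-101)**2)/7 = 2*170*321 - (-114)*(1 + 10201)/7 = 109140 - (-114)*10202/7 = 109140 - 1*(-1163028/7) = 109140 + 1163028/7 = 1927008/7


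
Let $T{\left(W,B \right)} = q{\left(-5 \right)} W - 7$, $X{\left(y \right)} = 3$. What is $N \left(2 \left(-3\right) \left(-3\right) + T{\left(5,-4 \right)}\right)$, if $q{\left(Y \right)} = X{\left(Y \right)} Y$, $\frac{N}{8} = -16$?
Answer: $8192$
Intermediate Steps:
$N = -128$ ($N = 8 \left(-16\right) = -128$)
$q{\left(Y \right)} = 3 Y$
$T{\left(W,B \right)} = -7 - 15 W$ ($T{\left(W,B \right)} = 3 \left(-5\right) W - 7 = - 15 W - 7 = -7 - 15 W$)
$N \left(2 \left(-3\right) \left(-3\right) + T{\left(5,-4 \right)}\right) = - 128 \left(2 \left(-3\right) \left(-3\right) - 82\right) = - 128 \left(\left(-6\right) \left(-3\right) - 82\right) = - 128 \left(18 - 82\right) = \left(-128\right) \left(-64\right) = 8192$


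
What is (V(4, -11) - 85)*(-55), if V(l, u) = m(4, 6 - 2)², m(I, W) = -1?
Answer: 4620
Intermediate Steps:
V(l, u) = 1 (V(l, u) = (-1)² = 1)
(V(4, -11) - 85)*(-55) = (1 - 85)*(-55) = -84*(-55) = 4620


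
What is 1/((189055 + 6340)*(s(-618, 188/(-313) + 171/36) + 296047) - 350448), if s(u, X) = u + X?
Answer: 1252/72272713833789 ≈ 1.7323e-11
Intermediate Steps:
s(u, X) = X + u
1/((189055 + 6340)*(s(-618, 188/(-313) + 171/36) + 296047) - 350448) = 1/((189055 + 6340)*(((188/(-313) + 171/36) - 618) + 296047) - 350448) = 1/(195395*(((188*(-1/313) + 171*(1/36)) - 618) + 296047) - 350448) = 1/(195395*(((-188/313 + 19/4) - 618) + 296047) - 350448) = 1/(195395*((5195/1252 - 618) + 296047) - 350448) = 1/(195395*(-768541/1252 + 296047) - 350448) = 1/(195395*(369882303/1252) - 350448) = 1/(72273152594685/1252 - 350448) = 1/(72272713833789/1252) = 1252/72272713833789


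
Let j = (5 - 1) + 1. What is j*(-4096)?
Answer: -20480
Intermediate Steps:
j = 5 (j = 4 + 1 = 5)
j*(-4096) = 5*(-4096) = -20480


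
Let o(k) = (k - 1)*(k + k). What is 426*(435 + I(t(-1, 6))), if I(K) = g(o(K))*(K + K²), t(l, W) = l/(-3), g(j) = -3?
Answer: 184742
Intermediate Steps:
o(k) = 2*k*(-1 + k) (o(k) = (-1 + k)*(2*k) = 2*k*(-1 + k))
t(l, W) = -l/3 (t(l, W) = l*(-⅓) = -l/3)
I(K) = -3*K - 3*K² (I(K) = -3*(K + K²) = -3*K - 3*K²)
426*(435 + I(t(-1, 6))) = 426*(435 - 3*(-⅓*(-1))*(1 - ⅓*(-1))) = 426*(435 - 3*⅓*(1 + ⅓)) = 426*(435 - 3*⅓*4/3) = 426*(435 - 4/3) = 426*(1301/3) = 184742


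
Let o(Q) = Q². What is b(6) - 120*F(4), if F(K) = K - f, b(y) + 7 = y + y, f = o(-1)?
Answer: -355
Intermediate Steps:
f = 1 (f = (-1)² = 1)
b(y) = -7 + 2*y (b(y) = -7 + (y + y) = -7 + 2*y)
F(K) = -1 + K (F(K) = K - 1*1 = K - 1 = -1 + K)
b(6) - 120*F(4) = (-7 + 2*6) - 120*(-1 + 4) = (-7 + 12) - 120*3 = 5 - 360 = -355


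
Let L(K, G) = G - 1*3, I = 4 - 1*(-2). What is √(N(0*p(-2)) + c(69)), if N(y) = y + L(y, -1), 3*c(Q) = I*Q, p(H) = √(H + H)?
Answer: √134 ≈ 11.576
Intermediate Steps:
I = 6 (I = 4 + 2 = 6)
p(H) = √2*√H (p(H) = √(2*H) = √2*√H)
c(Q) = 2*Q (c(Q) = (6*Q)/3 = 2*Q)
L(K, G) = -3 + G (L(K, G) = G - 3 = -3 + G)
N(y) = -4 + y (N(y) = y + (-3 - 1) = y - 4 = -4 + y)
√(N(0*p(-2)) + c(69)) = √((-4 + 0*(√2*√(-2))) + 2*69) = √((-4 + 0*(√2*(I*√2))) + 138) = √((-4 + 0*(2*I)) + 138) = √((-4 + 0) + 138) = √(-4 + 138) = √134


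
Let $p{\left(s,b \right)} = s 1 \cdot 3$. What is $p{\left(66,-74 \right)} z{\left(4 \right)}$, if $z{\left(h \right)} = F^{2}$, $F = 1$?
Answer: $198$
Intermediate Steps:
$z{\left(h \right)} = 1$ ($z{\left(h \right)} = 1^{2} = 1$)
$p{\left(s,b \right)} = 3 s$ ($p{\left(s,b \right)} = s 3 = 3 s$)
$p{\left(66,-74 \right)} z{\left(4 \right)} = 3 \cdot 66 \cdot 1 = 198 \cdot 1 = 198$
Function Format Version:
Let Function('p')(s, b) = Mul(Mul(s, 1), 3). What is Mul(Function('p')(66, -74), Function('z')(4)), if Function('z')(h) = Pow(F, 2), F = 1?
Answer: 198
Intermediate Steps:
Function('z')(h) = 1 (Function('z')(h) = Pow(1, 2) = 1)
Function('p')(s, b) = Mul(3, s) (Function('p')(s, b) = Mul(s, 3) = Mul(3, s))
Mul(Function('p')(66, -74), Function('z')(4)) = Mul(Mul(3, 66), 1) = Mul(198, 1) = 198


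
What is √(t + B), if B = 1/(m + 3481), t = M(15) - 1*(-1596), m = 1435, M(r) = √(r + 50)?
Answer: √(9642656573 + 6041764*√65)/2458 ≈ 40.051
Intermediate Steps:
M(r) = √(50 + r)
t = 1596 + √65 (t = √(50 + 15) - 1*(-1596) = √65 + 1596 = 1596 + √65 ≈ 1604.1)
B = 1/4916 (B = 1/(1435 + 3481) = 1/4916 ≈ 0.00020342)
√(t + B) = √((1596 + √65) + 1/4916) = √(7845937/4916 + √65)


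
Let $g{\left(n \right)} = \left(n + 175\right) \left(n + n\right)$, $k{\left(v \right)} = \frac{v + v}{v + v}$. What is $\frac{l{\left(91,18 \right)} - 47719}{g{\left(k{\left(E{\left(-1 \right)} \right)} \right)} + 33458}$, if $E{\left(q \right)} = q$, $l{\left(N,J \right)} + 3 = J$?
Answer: $- \frac{23852}{16905} \approx -1.4109$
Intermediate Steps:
$l{\left(N,J \right)} = -3 + J$
$k{\left(v \right)} = 1$ ($k{\left(v \right)} = \frac{2 v}{2 v} = 2 v \frac{1}{2 v} = 1$)
$g{\left(n \right)} = 2 n \left(175 + n\right)$ ($g{\left(n \right)} = \left(175 + n\right) 2 n = 2 n \left(175 + n\right)$)
$\frac{l{\left(91,18 \right)} - 47719}{g{\left(k{\left(E{\left(-1 \right)} \right)} \right)} + 33458} = \frac{\left(-3 + 18\right) - 47719}{2 \cdot 1 \left(175 + 1\right) + 33458} = \frac{15 - 47719}{2 \cdot 1 \cdot 176 + 33458} = - \frac{47704}{352 + 33458} = - \frac{47704}{33810} = \left(-47704\right) \frac{1}{33810} = - \frac{23852}{16905}$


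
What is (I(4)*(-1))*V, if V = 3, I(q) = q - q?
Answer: 0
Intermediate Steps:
I(q) = 0
(I(4)*(-1))*V = (0*(-1))*3 = 0*3 = 0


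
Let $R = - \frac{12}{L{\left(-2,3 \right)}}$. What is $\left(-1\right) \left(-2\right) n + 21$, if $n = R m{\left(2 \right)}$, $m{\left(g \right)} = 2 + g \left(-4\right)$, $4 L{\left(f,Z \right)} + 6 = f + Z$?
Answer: $- \frac{471}{5} \approx -94.2$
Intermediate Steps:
$L{\left(f,Z \right)} = - \frac{3}{2} + \frac{Z}{4} + \frac{f}{4}$ ($L{\left(f,Z \right)} = - \frac{3}{2} + \frac{f + Z}{4} = - \frac{3}{2} + \frac{Z + f}{4} = - \frac{3}{2} + \left(\frac{Z}{4} + \frac{f}{4}\right) = - \frac{3}{2} + \frac{Z}{4} + \frac{f}{4}$)
$R = \frac{48}{5}$ ($R = - \frac{12}{- \frac{3}{2} + \frac{1}{4} \cdot 3 + \frac{1}{4} \left(-2\right)} = - \frac{12}{- \frac{3}{2} + \frac{3}{4} - \frac{1}{2}} = - \frac{12}{- \frac{5}{4}} = \left(-12\right) \left(- \frac{4}{5}\right) = \frac{48}{5} \approx 9.6$)
$m{\left(g \right)} = 2 - 4 g$
$n = - \frac{288}{5}$ ($n = \frac{48 \left(2 - 8\right)}{5} = \frac{48}{5} \left(-6\right) = - \frac{288}{5} \approx -57.6$)
$\left(-1\right) \left(-2\right) n + 21 = \left(-1\right) \left(-2\right) \left(- \frac{288}{5}\right) + 21 = 2 \left(- \frac{288}{5}\right) + 21 = - \frac{576}{5} + 21 = - \frac{471}{5}$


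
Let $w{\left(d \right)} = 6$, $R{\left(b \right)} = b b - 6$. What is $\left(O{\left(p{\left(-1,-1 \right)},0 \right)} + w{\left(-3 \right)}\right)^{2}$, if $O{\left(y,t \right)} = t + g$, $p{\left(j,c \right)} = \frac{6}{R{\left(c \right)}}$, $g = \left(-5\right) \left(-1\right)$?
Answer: $121$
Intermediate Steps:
$R{\left(b \right)} = -6 + b^{2}$ ($R{\left(b \right)} = b^{2} - 6 = -6 + b^{2}$)
$g = 5$
$p{\left(j,c \right)} = \frac{6}{-6 + c^{2}}$
$O{\left(y,t \right)} = 5 + t$ ($O{\left(y,t \right)} = t + 5 = 5 + t$)
$\left(O{\left(p{\left(-1,-1 \right)},0 \right)} + w{\left(-3 \right)}\right)^{2} = \left(\left(5 + 0\right) + 6\right)^{2} = \left(5 + 6\right)^{2} = 11^{2} = 121$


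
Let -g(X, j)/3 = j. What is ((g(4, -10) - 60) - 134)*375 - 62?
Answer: -61562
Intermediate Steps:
g(X, j) = -3*j
((g(4, -10) - 60) - 134)*375 - 62 = ((-3*(-10) - 60) - 134)*375 - 62 = ((30 - 60) - 134)*375 - 62 = (-30 - 134)*375 - 62 = -164*375 - 62 = -61500 - 62 = -61562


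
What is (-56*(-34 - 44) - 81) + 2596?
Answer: 6883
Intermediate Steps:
(-56*(-34 - 44) - 81) + 2596 = (-56*(-78) - 81) + 2596 = (4368 - 81) + 2596 = 4287 + 2596 = 6883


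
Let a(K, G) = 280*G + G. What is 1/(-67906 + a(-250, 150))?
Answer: -1/25756 ≈ -3.8826e-5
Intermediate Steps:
a(K, G) = 281*G
1/(-67906 + a(-250, 150)) = 1/(-67906 + 281*150) = 1/(-67906 + 42150) = 1/(-25756) = -1/25756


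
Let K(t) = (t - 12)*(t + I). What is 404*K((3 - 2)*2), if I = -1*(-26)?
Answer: -113120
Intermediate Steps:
I = 26
K(t) = (-12 + t)*(26 + t) (K(t) = (t - 12)*(t + 26) = (-12 + t)*(26 + t))
404*K((3 - 2)*2) = 404*(-312 + ((3 - 2)*2)² + 14*((3 - 2)*2)) = 404*(-312 + (1*2)² + 14*(1*2)) = 404*(-312 + 2² + 14*2) = 404*(-312 + 4 + 28) = 404*(-280) = -113120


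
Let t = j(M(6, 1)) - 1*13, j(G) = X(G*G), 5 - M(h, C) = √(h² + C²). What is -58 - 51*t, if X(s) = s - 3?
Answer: -2404 + 510*√37 ≈ 698.21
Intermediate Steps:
X(s) = -3 + s
M(h, C) = 5 - √(C² + h²) (M(h, C) = 5 - √(h² + C²) = 5 - √(C² + h²))
j(G) = -3 + G² (j(G) = -3 + G*G = -3 + G²)
t = -16 + (5 - √37)² (t = (-3 + (5 - √(1² + 6²))²) - 1*13 = (-3 + (5 - √(1 + 36))²) - 13 = (-3 + (5 - √37)²) - 13 = -16 + (5 - √37)² ≈ -14.828)
-58 - 51*t = -58 - 51*(46 - 10*√37) = -58 + (-2346 + 510*√37) = -2404 + 510*√37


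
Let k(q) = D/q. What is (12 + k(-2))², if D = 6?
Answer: 81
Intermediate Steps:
k(q) = 6/q
(12 + k(-2))² = (12 + 6/(-2))² = (12 + 6*(-½))² = (12 - 3)² = 9² = 81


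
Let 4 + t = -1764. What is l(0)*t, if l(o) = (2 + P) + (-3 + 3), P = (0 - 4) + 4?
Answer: -3536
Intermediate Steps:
P = 0 (P = -4 + 4 = 0)
t = -1768 (t = -4 - 1764 = -1768)
l(o) = 2 (l(o) = (2 + 0) + (-3 + 3) = 2 + 0 = 2)
l(0)*t = 2*(-1768) = -3536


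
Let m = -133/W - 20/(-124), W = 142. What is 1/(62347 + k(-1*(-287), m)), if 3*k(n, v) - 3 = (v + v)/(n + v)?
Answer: 3779883/235668138458 ≈ 1.6039e-5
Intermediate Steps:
m = -3413/4402 (m = -133/142 - 20/(-124) = -133*1/142 - 20*(-1/124) = -133/142 + 5/31 = -3413/4402 ≈ -0.77533)
k(n, v) = 1 + 2*v/(3*(n + v)) (k(n, v) = 1 + ((v + v)/(n + v))/3 = 1 + ((2*v)/(n + v))/3 = 1 + (2*v/(n + v))/3 = 1 + 2*v/(3*(n + v)))
1/(62347 + k(-1*(-287), m)) = 1/(62347 + (-1*(-287) + (5/3)*(-3413/4402))/(-1*(-287) - 3413/4402)) = 1/(62347 + (287 - 17065/13206)/(287 - 3413/4402)) = 1/(62347 + (3773057/13206)/(1259961/4402)) = 1/(62347 + (4402/1259961)*(3773057/13206)) = 1/(62347 + 3773057/3779883) = 1/(235668138458/3779883) = 3779883/235668138458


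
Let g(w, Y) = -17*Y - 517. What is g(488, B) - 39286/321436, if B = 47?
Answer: -211524531/160718 ≈ -1316.1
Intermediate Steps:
g(w, Y) = -517 - 17*Y
g(488, B) - 39286/321436 = (-517 - 17*47) - 39286/321436 = (-517 - 799) - 39286*1/321436 = -1316 - 19643/160718 = -211524531/160718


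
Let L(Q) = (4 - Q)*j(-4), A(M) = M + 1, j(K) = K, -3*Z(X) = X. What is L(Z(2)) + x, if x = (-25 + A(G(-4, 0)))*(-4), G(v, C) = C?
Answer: 232/3 ≈ 77.333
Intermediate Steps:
Z(X) = -X/3
A(M) = 1 + M
L(Q) = -16 + 4*Q (L(Q) = (4 - Q)*(-4) = -16 + 4*Q)
x = 96 (x = (-25 + (1 + 0))*(-4) = (-25 + 1)*(-4) = -24*(-4) = 96)
L(Z(2)) + x = (-16 + 4*(-⅓*2)) + 96 = (-16 + 4*(-⅔)) + 96 = (-16 - 8/3) + 96 = -56/3 + 96 = 232/3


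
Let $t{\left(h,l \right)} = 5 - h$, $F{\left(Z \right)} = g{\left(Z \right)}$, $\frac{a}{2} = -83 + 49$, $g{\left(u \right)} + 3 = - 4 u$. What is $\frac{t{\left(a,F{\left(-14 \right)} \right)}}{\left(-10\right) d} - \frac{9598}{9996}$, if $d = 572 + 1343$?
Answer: $- \frac{23066426}{23927925} \approx -0.964$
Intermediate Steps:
$g{\left(u \right)} = -3 - 4 u$
$a = -68$ ($a = 2 \left(-83 + 49\right) = 2 \left(-34\right) = -68$)
$F{\left(Z \right)} = -3 - 4 Z$
$d = 1915$
$\frac{t{\left(a,F{\left(-14 \right)} \right)}}{\left(-10\right) d} - \frac{9598}{9996} = \frac{5 - -68}{\left(-10\right) 1915} - \frac{9598}{9996} = \frac{5 + 68}{-19150} - \frac{4799}{4998} = 73 \left(- \frac{1}{19150}\right) - \frac{4799}{4998} = - \frac{73}{19150} - \frac{4799}{4998} = - \frac{23066426}{23927925}$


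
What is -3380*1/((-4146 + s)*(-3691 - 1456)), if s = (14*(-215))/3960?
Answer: -1338480/8451976199 ≈ -0.00015836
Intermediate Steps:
s = -301/396 (s = -3010*1/3960 = -301/396 ≈ -0.76010)
-3380*1/((-4146 + s)*(-3691 - 1456)) = -3380*1/((-4146 - 301/396)*(-3691 - 1456)) = -3380/((-5147*(-1642117/396))) = -3380/8451976199/396 = -3380*396/8451976199 = -1338480/8451976199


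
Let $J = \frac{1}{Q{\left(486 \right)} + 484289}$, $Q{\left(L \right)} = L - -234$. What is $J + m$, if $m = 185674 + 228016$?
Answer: $\frac{200643373211}{485009} \approx 4.1369 \cdot 10^{5}$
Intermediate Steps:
$Q{\left(L \right)} = 234 + L$ ($Q{\left(L \right)} = L + 234 = 234 + L$)
$m = 413690$
$J = \frac{1}{485009}$ ($J = \frac{1}{\left(234 + 486\right) + 484289} = \frac{1}{720 + 484289} = \frac{1}{485009} \approx 2.0618 \cdot 10^{-6}$)
$J + m = \frac{1}{485009} + 413690 = \frac{200643373211}{485009}$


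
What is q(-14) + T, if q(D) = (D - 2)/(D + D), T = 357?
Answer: 2503/7 ≈ 357.57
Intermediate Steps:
q(D) = (-2 + D)/(2*D) (q(D) = (-2 + D)/((2*D)) = (-2 + D)*(1/(2*D)) = (-2 + D)/(2*D))
q(-14) + T = (1/2)*(-2 - 14)/(-14) + 357 = (1/2)*(-1/14)*(-16) + 357 = 4/7 + 357 = 2503/7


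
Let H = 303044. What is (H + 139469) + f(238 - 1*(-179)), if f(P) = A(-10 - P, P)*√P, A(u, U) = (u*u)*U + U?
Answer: 442513 + 76031610*√417 ≈ 1.5531e+9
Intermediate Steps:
A(u, U) = U + U*u² (A(u, U) = u²*U + U = U*u² + U = U + U*u²)
f(P) = P^(3/2)*(1 + (-10 - P)²) (f(P) = (P*(1 + (-10 - P)²))*√P = P^(3/2)*(1 + (-10 - P)²))
(H + 139469) + f(238 - 1*(-179)) = (303044 + 139469) + (238 - 1*(-179))^(3/2)*(1 + (10 + (238 - 1*(-179)))²) = 442513 + (238 + 179)^(3/2)*(1 + (10 + (238 + 179))²) = 442513 + 417^(3/2)*(1 + (10 + 417)²) = 442513 + (417*√417)*(1 + 427²) = 442513 + (417*√417)*(1 + 182329) = 442513 + (417*√417)*182330 = 442513 + 76031610*√417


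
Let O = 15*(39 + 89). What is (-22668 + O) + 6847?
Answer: -13901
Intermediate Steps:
O = 1920 (O = 15*128 = 1920)
(-22668 + O) + 6847 = (-22668 + 1920) + 6847 = -20748 + 6847 = -13901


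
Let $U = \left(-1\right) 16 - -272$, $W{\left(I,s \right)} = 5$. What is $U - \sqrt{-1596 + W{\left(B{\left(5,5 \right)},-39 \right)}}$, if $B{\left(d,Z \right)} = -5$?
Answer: $256 - i \sqrt{1591} \approx 256.0 - 39.887 i$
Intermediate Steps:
$U = 256$ ($U = -16 + 272 = 256$)
$U - \sqrt{-1596 + W{\left(B{\left(5,5 \right)},-39 \right)}} = 256 - \sqrt{-1596 + 5} = 256 - \sqrt{-1591} = 256 - i \sqrt{1591}$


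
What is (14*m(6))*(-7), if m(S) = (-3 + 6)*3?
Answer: -882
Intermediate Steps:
m(S) = 9 (m(S) = 3*3 = 9)
(14*m(6))*(-7) = (14*9)*(-7) = 126*(-7) = -882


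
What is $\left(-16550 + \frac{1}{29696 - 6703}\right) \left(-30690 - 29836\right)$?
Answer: $\frac{23032209902374}{22993} \approx 1.0017 \cdot 10^{9}$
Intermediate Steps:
$\left(-16550 + \frac{1}{29696 - 6703}\right) \left(-30690 - 29836\right) = \left(-16550 + \frac{1}{22993}\right) \left(-60526\right) = \left(- \frac{380534149}{22993}\right) \left(-60526\right) = \frac{23032209902374}{22993}$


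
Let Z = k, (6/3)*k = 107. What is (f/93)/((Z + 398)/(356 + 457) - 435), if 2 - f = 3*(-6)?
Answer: -10840/21898617 ≈ -0.00049501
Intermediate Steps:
k = 107/2 (k = (1/2)*107 = 107/2 ≈ 53.500)
f = 20 (f = 2 - 3*(-6) = 2 - 1*(-18) = 2 + 18 = 20)
Z = 107/2 ≈ 53.500
(f/93)/((Z + 398)/(356 + 457) - 435) = (20/93)/((107/2 + 398)/(356 + 457) - 435) = (20*(1/93))/((903/2)/813 - 435) = 20/(93*((903/2)*(1/813) - 435)) = 20/(93*(301/542 - 435)) = 20/(93*(-235469/542)) = (20/93)*(-542/235469) = -10840/21898617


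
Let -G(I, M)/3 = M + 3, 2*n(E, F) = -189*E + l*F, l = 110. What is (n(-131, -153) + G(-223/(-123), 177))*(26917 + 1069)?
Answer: 95838057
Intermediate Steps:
n(E, F) = 55*F - 189*E/2 (n(E, F) = (-189*E + 110*F)/2 = 55*F - 189*E/2)
G(I, M) = -9 - 3*M (G(I, M) = -3*(M + 3) = -3*(3 + M) = -9 - 3*M)
(n(-131, -153) + G(-223/(-123), 177))*(26917 + 1069) = ((55*(-153) - 189/2*(-131)) + (-9 - 3*177))*(26917 + 1069) = ((-8415 + 24759/2) + (-9 - 531))*27986 = (7929/2 - 540)*27986 = (6849/2)*27986 = 95838057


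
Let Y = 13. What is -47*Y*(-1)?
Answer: 611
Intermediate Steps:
-47*Y*(-1) = -47*13*(-1) = -611*(-1) = 611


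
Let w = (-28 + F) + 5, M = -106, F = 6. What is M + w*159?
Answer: -2809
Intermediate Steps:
w = -17 (w = (-28 + 6) + 5 = -22 + 5 = -17)
M + w*159 = -106 - 17*159 = -106 - 2703 = -2809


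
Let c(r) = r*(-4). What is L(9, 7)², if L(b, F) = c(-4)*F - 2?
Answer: 12100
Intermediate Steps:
c(r) = -4*r
L(b, F) = -2 + 16*F (L(b, F) = (-4*(-4))*F - 2 = 16*F - 2 = -2 + 16*F)
L(9, 7)² = (-2 + 16*7)² = (-2 + 112)² = 110² = 12100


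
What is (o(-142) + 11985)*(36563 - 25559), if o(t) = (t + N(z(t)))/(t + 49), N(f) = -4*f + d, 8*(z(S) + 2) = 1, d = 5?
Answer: 4088846146/31 ≈ 1.3190e+8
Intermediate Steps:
z(S) = -15/8 (z(S) = -2 + (⅛)*1 = -2 + ⅛ = -15/8)
N(f) = 5 - 4*f (N(f) = -4*f + 5 = 5 - 4*f)
o(t) = (25/2 + t)/(49 + t) (o(t) = (t + (5 - 4*(-15/8)))/(t + 49) = (t + (5 + 15/2))/(49 + t) = (t + 25/2)/(49 + t) = (25/2 + t)/(49 + t))
(o(-142) + 11985)*(36563 - 25559) = ((25/2 - 142)/(49 - 142) + 11985)*(36563 - 25559) = (-259/2/(-93) + 11985)*11004 = (-1/93*(-259/2) + 11985)*11004 = (259/186 + 11985)*11004 = (2229469/186)*11004 = 4088846146/31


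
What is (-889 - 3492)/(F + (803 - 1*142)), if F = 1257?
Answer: -4381/1918 ≈ -2.2841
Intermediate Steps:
(-889 - 3492)/(F + (803 - 1*142)) = (-889 - 3492)/(1257 + (803 - 1*142)) = -4381/(1257 + (803 - 142)) = -4381/(1257 + 661) = -4381/1918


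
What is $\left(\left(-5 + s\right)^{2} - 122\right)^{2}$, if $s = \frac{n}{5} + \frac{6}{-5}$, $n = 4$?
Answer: $\frac{5387041}{625} \approx 8619.3$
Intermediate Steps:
$s = - \frac{2}{5}$ ($s = \frac{4}{5} + \frac{6}{-5} = 4 \cdot \frac{1}{5} + 6 \left(- \frac{1}{5}\right) = \frac{4}{5} - \frac{6}{5} = - \frac{2}{5} \approx -0.4$)
$\left(\left(-5 + s\right)^{2} - 122\right)^{2} = \left(\left(-5 - \frac{2}{5}\right)^{2} - 122\right)^{2} = \left(\left(- \frac{27}{5}\right)^{2} - 122\right)^{2} = \left(\frac{729}{25} - 122\right)^{2} = \left(- \frac{2321}{25}\right)^{2} = \frac{5387041}{625}$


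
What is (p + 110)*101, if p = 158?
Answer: 27068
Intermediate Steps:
(p + 110)*101 = (158 + 110)*101 = 268*101 = 27068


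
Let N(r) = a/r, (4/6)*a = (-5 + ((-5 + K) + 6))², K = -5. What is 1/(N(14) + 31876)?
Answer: 28/892771 ≈ 3.1363e-5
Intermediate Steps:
a = 243/2 (a = 3*(-5 + ((-5 - 5) + 6))²/2 = 3*(-5 + (-10 + 6))²/2 = 3*(-5 - 4)²/2 = (3/2)*(-9)² = (3/2)*81 = 243/2 ≈ 121.50)
N(r) = 243/(2*r)
1/(N(14) + 31876) = 1/((243/2)/14 + 31876) = 1/((243/2)*(1/14) + 31876) = 1/(243/28 + 31876) = 1/(892771/28) = 28/892771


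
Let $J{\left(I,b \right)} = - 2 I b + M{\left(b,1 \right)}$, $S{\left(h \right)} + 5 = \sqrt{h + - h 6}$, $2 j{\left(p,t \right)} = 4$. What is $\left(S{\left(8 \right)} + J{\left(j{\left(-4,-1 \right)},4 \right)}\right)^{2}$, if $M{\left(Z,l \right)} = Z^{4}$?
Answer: $55185 + 940 i \sqrt{10} \approx 55185.0 + 2972.5 i$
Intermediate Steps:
$j{\left(p,t \right)} = 2$ ($j{\left(p,t \right)} = \frac{1}{2} \cdot 4 = 2$)
$S{\left(h \right)} = -5 + \sqrt{5} \sqrt{- h}$ ($S{\left(h \right)} = -5 + \sqrt{h + - h 6} = -5 + \sqrt{h - 6 h} = -5 + \sqrt{- 5 h} = -5 + \sqrt{5} \sqrt{- h}$)
$J{\left(I,b \right)} = b^{4} - 2 I b$ ($J{\left(I,b \right)} = - 2 I b + b^{4} = b^{4} - 2 I b$)
$\left(S{\left(8 \right)} + J{\left(j{\left(-4,-1 \right)},4 \right)}\right)^{2} = \left(\left(-5 + \sqrt{5} \sqrt{\left(-1\right) 8}\right) + 4 \left(4^{3} - 4\right)\right)^{2} = \left(\left(-5 + \sqrt{5} \sqrt{-8}\right) + 4 \left(64 - 4\right)\right)^{2} = \left(\left(-5 + \sqrt{5} \cdot 2 i \sqrt{2}\right) + 4 \cdot 60\right)^{2} = \left(\left(-5 + 2 i \sqrt{10}\right) + 240\right)^{2} = \left(235 + 2 i \sqrt{10}\right)^{2}$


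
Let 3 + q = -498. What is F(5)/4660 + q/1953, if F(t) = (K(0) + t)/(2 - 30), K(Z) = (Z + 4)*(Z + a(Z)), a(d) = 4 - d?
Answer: -3114833/12134640 ≈ -0.25669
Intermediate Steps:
q = -501 (q = -3 - 498 = -501)
K(Z) = 16 + 4*Z (K(Z) = (Z + 4)*(Z + (4 - Z)) = (4 + Z)*4 = 16 + 4*Z)
F(t) = -4/7 - t/28 (F(t) = ((16 + 4*0) + t)/(2 - 30) = ((16 + 0) + t)/(-28) = (16 + t)*(-1/28) = -4/7 - t/28)
F(5)/4660 + q/1953 = (-4/7 - 1/28*5)/4660 - 501/1953 = (-4/7 - 5/28)*(1/4660) - 501*1/1953 = -3/4*1/4660 - 167/651 = -3/18640 - 167/651 = -3114833/12134640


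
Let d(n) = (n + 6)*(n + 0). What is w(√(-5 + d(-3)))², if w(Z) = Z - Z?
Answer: 0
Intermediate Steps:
d(n) = n*(6 + n) (d(n) = (6 + n)*n = n*(6 + n))
w(Z) = 0
w(√(-5 + d(-3)))² = 0² = 0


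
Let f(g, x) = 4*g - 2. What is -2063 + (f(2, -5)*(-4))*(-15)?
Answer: -1703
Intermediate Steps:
f(g, x) = -2 + 4*g
-2063 + (f(2, -5)*(-4))*(-15) = -2063 + ((-2 + 4*2)*(-4))*(-15) = -2063 + ((-2 + 8)*(-4))*(-15) = -2063 + (6*(-4))*(-15) = -2063 - 24*(-15) = -2063 + 360 = -1703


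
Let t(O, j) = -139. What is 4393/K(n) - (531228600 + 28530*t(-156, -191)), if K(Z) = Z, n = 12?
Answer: -6327150767/12 ≈ -5.2726e+8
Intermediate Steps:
4393/K(n) - (531228600 + 28530*t(-156, -191)) = 4393/12 - 28530/(1/(-139 + 18620)) = 4393*(1/12) - 28530/(1/18481) = 4393/12 - 28530/1/18481 = 4393/12 - 28530*18481 = 4393/12 - 527262930 = -6327150767/12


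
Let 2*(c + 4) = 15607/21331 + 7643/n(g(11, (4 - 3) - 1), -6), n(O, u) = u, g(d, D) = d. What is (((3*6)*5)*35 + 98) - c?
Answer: 995360135/255972 ≈ 3888.6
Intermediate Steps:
c = -163963079/255972 (c = -4 + (15607/21331 + 7643/(-6))/2 = -4 + (15607*(1/21331) + 7643*(-1/6))/2 = -4 + (15607/21331 - 7643/6)/2 = -4 + (1/2)*(-162939191/127986) = -4 - 162939191/255972 = -163963079/255972 ≈ -640.55)
(((3*6)*5)*35 + 98) - c = (((3*6)*5)*35 + 98) - 1*(-163963079/255972) = ((18*5)*35 + 98) + 163963079/255972 = (90*35 + 98) + 163963079/255972 = (3150 + 98) + 163963079/255972 = 3248 + 163963079/255972 = 995360135/255972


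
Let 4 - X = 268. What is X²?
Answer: 69696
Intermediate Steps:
X = -264 (X = 4 - 1*268 = 4 - 268 = -264)
X² = (-264)² = 69696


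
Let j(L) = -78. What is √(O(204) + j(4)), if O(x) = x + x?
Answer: √330 ≈ 18.166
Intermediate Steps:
O(x) = 2*x
√(O(204) + j(4)) = √(2*204 - 78) = √(408 - 78) = √330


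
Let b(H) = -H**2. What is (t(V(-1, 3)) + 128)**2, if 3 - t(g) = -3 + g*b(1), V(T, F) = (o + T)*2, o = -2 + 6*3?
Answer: 26896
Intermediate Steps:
o = 16 (o = -2 + 18 = 16)
V(T, F) = 32 + 2*T (V(T, F) = (16 + T)*2 = 32 + 2*T)
t(g) = 6 + g (t(g) = 3 - (-3 + g*(-1*1**2)) = 3 - (-3 + g*(-1*1)) = 3 - (-3 + g*(-1)) = 3 - (-3 - g) = 3 + (3 + g) = 6 + g)
(t(V(-1, 3)) + 128)**2 = ((6 + (32 + 2*(-1))) + 128)**2 = ((6 + (32 - 2)) + 128)**2 = ((6 + 30) + 128)**2 = (36 + 128)**2 = 164**2 = 26896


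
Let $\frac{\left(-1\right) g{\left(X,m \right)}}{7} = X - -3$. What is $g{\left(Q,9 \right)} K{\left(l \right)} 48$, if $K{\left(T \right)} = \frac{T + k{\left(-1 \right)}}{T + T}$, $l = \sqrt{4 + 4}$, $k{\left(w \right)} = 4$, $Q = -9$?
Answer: $1008 + 1008 \sqrt{2} \approx 2433.5$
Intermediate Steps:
$g{\left(X,m \right)} = -21 - 7 X$ ($g{\left(X,m \right)} = - 7 \left(X - -3\right) = - 7 \left(X + 3\right) = - 7 \left(3 + X\right) = -21 - 7 X$)
$l = 2 \sqrt{2}$ ($l = \sqrt{8} = 2 \sqrt{2} \approx 2.8284$)
$K{\left(T \right)} = \frac{4 + T}{2 T}$ ($K{\left(T \right)} = \frac{T + 4}{T + T} = \frac{4 + T}{2 T}$)
$g{\left(Q,9 \right)} K{\left(l \right)} 48 = \left(-21 - -63\right) \frac{4 + 2 \sqrt{2}}{2 \cdot 2 \sqrt{2}} \cdot 48 = \left(-21 + 63\right) \frac{\frac{\sqrt{2}}{4} \left(4 + 2 \sqrt{2}\right)}{2} \cdot 48 = 42 \frac{\sqrt{2} \left(4 + 2 \sqrt{2}\right)}{8} \cdot 48 = \frac{21 \sqrt{2} \left(4 + 2 \sqrt{2}\right)}{4} \cdot 48 = 252 \sqrt{2} \left(4 + 2 \sqrt{2}\right)$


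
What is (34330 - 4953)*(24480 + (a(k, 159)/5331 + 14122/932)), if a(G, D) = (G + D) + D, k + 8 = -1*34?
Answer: 595884173427133/828082 ≈ 7.1960e+8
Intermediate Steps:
k = -42 (k = -8 - 1*34 = -8 - 34 = -42)
a(G, D) = G + 2*D (a(G, D) = (D + G) + D = G + 2*D)
(34330 - 4953)*(24480 + (a(k, 159)/5331 + 14122/932)) = (34330 - 4953)*(24480 + ((-42 + 2*159)/5331 + 14122/932)) = 29377*(24480 + ((-42 + 318)*(1/5331) + 14122*(1/932))) = 29377*(24480 + (276*(1/5331) + 7061/466)) = 29377*(24480 + (92/1777 + 7061/466)) = 29377*(24480 + 12590269/828082) = 29377*(20284037629/828082) = 595884173427133/828082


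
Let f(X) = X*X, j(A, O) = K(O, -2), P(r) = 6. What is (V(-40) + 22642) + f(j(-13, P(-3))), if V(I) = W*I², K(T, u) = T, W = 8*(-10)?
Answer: -105322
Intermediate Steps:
W = -80
j(A, O) = O
f(X) = X²
V(I) = -80*I²
(V(-40) + 22642) + f(j(-13, P(-3))) = (-80*(-40)² + 22642) + 6² = (-80*1600 + 22642) + 36 = (-128000 + 22642) + 36 = -105358 + 36 = -105322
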